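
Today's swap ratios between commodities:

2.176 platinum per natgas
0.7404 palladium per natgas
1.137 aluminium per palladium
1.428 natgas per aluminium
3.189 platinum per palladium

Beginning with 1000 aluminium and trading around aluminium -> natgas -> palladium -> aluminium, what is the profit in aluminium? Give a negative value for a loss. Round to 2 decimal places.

1000 aluminium × 1.428 = 1428 natgas
1428 natgas × 0.7404 = 1057.2912 palladium
1057.2912 palladium × 1.137 = 1202.1400944 aluminium
Net change: 1202.1400944 − 1000 = 202.1400944 aluminium

202.14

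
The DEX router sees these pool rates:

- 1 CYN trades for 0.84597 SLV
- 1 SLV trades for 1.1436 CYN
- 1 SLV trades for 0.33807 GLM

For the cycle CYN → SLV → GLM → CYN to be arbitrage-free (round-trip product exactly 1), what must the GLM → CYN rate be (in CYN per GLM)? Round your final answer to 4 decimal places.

3.4965

Known legs of the cycle: 0.84597 × 0.33807 = 0.2859970779
For no arbitrage the full-cycle product must be 1, so the missing rate is 1 / 0.2859970779 ≈ 3.496539.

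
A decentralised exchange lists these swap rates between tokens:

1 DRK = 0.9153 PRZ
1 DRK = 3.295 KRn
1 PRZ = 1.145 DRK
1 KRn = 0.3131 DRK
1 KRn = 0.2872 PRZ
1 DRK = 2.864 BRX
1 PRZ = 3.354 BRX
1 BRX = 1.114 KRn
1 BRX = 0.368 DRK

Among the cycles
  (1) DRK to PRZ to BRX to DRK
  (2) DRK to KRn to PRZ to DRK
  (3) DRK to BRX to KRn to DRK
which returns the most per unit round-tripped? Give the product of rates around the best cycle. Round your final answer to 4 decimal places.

(1) 0.9153 × 3.354 × 0.368 = 1.12973
(2) 3.295 × 0.2872 × 1.145 = 1.08354
(3) 2.864 × 1.114 × 0.3131 = 0.99894
Highest is cycle (1) at 1.1297 (>1, arbitrage).

1.1297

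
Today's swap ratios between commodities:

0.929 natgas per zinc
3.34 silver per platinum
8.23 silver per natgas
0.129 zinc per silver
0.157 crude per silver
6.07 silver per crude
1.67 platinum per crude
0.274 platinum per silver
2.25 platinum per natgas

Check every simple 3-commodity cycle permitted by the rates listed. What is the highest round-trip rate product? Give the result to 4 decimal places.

0.9863

silver→zinc→natgas→silver: 0.129 × 0.929 × 8.23 = 0.98629
silver→crude→platinum→silver: 0.157 × 1.67 × 3.34 = 0.87571
Maximum is silver→zinc→natgas→silver at 0.9863; no arbitrage — every cycle loses value.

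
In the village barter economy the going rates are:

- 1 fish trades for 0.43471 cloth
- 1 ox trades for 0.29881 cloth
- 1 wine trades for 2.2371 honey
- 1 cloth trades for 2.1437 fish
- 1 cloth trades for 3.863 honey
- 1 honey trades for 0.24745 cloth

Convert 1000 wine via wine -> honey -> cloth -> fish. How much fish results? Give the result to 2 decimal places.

1000 wine × 2.2371 = 2237.1 honey
2237.1 honey × 0.24745 = 553.570395 cloth
553.570395 cloth × 2.1437 = 1186.6888557615 fish

1186.69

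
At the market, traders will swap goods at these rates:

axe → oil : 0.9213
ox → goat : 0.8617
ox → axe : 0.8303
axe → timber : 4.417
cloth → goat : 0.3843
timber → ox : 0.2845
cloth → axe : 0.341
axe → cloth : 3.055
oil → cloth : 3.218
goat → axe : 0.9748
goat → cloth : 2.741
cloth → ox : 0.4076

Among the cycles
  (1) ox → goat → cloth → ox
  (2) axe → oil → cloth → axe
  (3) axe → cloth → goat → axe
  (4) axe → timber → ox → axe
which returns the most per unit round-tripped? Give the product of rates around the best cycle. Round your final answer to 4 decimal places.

1.1445

(1) 0.8617 × 2.741 × 0.4076 = 0.96272
(2) 0.9213 × 3.218 × 0.341 = 1.01098
(3) 3.055 × 0.3843 × 0.9748 = 1.14445
(4) 4.417 × 0.2845 × 0.8303 = 1.04339
Highest is cycle (3) at 1.1445 (>1, arbitrage).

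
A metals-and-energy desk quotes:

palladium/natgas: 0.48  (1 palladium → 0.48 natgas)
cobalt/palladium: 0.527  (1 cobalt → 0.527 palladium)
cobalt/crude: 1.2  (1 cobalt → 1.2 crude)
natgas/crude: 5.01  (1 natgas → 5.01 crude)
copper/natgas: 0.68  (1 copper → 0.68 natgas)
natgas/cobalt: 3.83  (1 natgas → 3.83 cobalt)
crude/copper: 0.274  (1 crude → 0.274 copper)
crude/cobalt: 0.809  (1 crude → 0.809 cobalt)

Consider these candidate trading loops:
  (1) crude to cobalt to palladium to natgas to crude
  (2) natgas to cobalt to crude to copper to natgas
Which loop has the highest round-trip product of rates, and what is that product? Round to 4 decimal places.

1.0253

(1) 0.809 × 0.527 × 0.48 × 5.01 = 1.02527
(2) 3.83 × 1.2 × 0.274 × 0.68 = 0.85633
Highest is cycle (1) at 1.0253 (>1, arbitrage).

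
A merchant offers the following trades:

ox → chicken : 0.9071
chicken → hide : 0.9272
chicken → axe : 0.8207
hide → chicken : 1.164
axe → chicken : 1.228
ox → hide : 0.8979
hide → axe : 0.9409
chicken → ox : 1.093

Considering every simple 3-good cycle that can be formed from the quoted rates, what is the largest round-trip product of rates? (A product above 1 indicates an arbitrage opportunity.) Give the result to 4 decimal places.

hide→chicken→ox→hide: 1.164 × 1.093 × 0.8979 = 1.14236
hide→axe→chicken→hide: 0.9409 × 1.228 × 0.9272 = 1.07131
Maximum is hide→chicken→ox→hide at 1.1424; arbitrage exists.

1.1424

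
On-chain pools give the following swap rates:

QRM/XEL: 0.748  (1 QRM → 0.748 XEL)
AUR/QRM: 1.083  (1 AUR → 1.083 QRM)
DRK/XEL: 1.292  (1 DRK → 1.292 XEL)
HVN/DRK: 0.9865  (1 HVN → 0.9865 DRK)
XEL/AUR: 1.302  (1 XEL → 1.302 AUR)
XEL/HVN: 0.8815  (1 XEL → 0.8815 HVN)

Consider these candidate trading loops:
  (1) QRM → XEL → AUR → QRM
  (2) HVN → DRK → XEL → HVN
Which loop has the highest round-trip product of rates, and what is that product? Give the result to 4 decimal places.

1.1235

(1) 0.748 × 1.302 × 1.083 = 1.05473
(2) 0.9865 × 1.292 × 0.8815 = 1.12352
Highest is cycle (2) at 1.1235 (>1, arbitrage).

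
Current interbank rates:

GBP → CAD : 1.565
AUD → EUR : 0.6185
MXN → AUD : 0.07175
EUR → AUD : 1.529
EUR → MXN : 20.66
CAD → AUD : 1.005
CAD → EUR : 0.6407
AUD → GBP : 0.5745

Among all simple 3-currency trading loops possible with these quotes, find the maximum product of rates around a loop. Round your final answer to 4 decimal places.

AUD→EUR→MXN→AUD: 0.6185 × 20.66 × 0.07175 = 0.91684
GBP→CAD→AUD→GBP: 1.565 × 1.005 × 0.5745 = 0.90359
Maximum is AUD→EUR→MXN→AUD at 0.9168; no arbitrage — every cycle loses value.

0.9168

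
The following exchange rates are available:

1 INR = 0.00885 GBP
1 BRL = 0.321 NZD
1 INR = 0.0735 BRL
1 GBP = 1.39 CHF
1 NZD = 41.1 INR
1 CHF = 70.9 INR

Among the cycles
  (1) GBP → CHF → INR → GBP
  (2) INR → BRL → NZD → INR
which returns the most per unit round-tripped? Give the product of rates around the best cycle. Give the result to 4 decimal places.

0.9697

(1) 1.39 × 70.9 × 0.00885 = 0.87218
(2) 0.0735 × 0.321 × 41.1 = 0.96969
Highest is cycle (2) at 0.9697 (≤1, no arbitrage).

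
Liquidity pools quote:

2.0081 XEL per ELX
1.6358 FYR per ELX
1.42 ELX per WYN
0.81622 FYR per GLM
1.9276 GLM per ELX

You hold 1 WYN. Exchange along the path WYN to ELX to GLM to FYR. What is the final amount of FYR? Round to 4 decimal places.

2.2342

1 WYN × 1.42 = 1.42 ELX
1.42 ELX × 1.9276 = 2.737192 GLM
2.737192 GLM × 0.81622 = 2.23415085424 FYR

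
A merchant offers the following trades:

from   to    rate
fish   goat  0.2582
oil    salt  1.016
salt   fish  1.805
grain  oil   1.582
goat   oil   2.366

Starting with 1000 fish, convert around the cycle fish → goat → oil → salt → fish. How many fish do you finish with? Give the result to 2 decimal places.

1000 fish × 0.2582 = 258.2 goat
258.2 goat × 2.366 = 610.9012 oil
610.9012 oil × 1.016 = 620.6756192 salt
620.6756192 salt × 1.805 = 1120.319492656 fish

1120.32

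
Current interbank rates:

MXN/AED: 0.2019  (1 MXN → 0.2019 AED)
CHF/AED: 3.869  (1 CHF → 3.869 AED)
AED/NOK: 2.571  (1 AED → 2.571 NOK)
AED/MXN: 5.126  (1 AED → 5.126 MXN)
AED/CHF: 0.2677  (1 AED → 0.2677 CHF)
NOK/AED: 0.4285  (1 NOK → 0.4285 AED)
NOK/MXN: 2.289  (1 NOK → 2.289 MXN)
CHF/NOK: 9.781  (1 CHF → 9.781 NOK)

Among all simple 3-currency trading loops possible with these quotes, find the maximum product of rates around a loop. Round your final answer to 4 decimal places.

NOK→MXN→AED→NOK: 2.289 × 0.2019 × 2.571 = 1.18819
NOK→AED→CHF→NOK: 0.4285 × 0.2677 × 9.781 = 1.12197
Maximum is NOK→MXN→AED→NOK at 1.1882; arbitrage exists.

1.1882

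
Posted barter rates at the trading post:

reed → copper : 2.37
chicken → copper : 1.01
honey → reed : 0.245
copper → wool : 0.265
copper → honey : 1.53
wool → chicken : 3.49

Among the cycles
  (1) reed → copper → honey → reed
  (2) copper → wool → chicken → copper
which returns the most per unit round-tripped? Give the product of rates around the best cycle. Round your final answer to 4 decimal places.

0.9341

(1) 2.37 × 1.53 × 0.245 = 0.88839
(2) 0.265 × 3.49 × 1.01 = 0.93410
Highest is cycle (2) at 0.9341 (≤1, no arbitrage).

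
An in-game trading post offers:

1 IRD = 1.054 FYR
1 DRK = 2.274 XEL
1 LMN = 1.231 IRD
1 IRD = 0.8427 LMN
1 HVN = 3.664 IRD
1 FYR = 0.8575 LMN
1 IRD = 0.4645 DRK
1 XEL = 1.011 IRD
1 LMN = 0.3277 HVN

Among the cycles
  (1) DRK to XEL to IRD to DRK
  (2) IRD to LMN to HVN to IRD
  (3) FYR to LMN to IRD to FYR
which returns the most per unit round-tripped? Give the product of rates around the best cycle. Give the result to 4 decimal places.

(1) 2.274 × 1.011 × 0.4645 = 1.06789
(2) 0.8427 × 0.3277 × 3.664 = 1.01182
(3) 0.8575 × 1.231 × 1.054 = 1.11258
Highest is cycle (3) at 1.1126 (>1, arbitrage).

1.1126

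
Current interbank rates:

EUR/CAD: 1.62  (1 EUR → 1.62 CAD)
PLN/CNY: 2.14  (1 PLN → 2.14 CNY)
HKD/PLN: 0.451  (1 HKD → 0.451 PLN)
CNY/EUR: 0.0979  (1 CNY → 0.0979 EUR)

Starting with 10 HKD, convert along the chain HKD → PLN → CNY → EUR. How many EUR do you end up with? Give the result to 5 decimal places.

0.94487

10 HKD × 0.451 = 4.51 PLN
4.51 PLN × 2.14 = 9.6514 CNY
9.6514 CNY × 0.0979 = 0.94487206 EUR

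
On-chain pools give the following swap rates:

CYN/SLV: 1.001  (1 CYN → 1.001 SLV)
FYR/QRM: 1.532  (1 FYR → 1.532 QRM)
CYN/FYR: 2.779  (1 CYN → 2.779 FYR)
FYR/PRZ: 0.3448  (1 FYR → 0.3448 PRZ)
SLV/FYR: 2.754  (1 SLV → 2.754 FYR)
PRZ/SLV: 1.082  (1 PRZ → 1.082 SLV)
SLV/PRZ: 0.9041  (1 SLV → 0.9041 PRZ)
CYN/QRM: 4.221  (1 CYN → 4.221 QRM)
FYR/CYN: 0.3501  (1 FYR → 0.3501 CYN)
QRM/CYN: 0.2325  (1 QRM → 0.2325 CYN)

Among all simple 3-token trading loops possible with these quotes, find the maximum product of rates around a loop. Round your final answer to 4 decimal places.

FYR→PRZ→SLV→FYR: 0.3448 × 1.082 × 2.754 = 1.02744
FYR→QRM→CYN→FYR: 1.532 × 0.2325 × 2.779 = 0.98985
FYR→CYN→SLV→FYR: 0.3501 × 1.001 × 2.754 = 0.96514
Maximum is FYR→PRZ→SLV→FYR at 1.0274; arbitrage exists.

1.0274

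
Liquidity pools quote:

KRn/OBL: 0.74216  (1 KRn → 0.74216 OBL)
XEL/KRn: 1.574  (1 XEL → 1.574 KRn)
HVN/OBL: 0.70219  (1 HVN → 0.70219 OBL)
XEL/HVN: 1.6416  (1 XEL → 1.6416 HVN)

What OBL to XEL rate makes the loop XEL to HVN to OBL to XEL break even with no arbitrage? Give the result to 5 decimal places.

0.86752

Known legs of the cycle: 1.6416 × 0.70219 = 1.152715104
For no arbitrage the full-cycle product must be 1, so the missing rate is 1 / 1.152715104 ≈ 0.8675170.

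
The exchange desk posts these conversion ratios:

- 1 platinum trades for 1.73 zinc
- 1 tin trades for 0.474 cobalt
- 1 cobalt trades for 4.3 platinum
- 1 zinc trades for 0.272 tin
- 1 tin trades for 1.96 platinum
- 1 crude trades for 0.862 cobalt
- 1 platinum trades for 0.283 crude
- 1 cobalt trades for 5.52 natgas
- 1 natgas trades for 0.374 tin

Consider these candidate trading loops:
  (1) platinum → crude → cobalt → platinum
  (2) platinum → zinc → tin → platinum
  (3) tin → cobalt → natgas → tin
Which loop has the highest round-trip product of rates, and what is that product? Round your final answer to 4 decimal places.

(1) 0.283 × 0.862 × 4.3 = 1.04897
(2) 1.73 × 0.272 × 1.96 = 0.92230
(3) 0.474 × 5.52 × 0.374 = 0.97856
Highest is cycle (1) at 1.0490 (>1, arbitrage).

1.0490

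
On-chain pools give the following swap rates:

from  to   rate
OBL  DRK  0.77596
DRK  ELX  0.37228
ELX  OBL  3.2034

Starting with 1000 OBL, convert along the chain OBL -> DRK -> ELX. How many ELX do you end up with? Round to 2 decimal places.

288.87

1000 OBL × 0.77596 = 775.96 DRK
775.96 DRK × 0.37228 = 288.8743888 ELX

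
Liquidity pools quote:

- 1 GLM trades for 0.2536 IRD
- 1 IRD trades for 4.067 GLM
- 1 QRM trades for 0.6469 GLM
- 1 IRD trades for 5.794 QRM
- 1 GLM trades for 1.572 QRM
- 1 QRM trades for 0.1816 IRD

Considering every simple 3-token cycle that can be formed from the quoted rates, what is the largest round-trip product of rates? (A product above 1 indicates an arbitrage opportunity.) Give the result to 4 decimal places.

QRM→IRD→GLM→QRM: 0.1816 × 4.067 × 1.572 = 1.16103
QRM→GLM→IRD→QRM: 0.6469 × 0.2536 × 5.794 = 0.95053
Maximum is QRM→IRD→GLM→QRM at 1.1610; arbitrage exists.

1.1610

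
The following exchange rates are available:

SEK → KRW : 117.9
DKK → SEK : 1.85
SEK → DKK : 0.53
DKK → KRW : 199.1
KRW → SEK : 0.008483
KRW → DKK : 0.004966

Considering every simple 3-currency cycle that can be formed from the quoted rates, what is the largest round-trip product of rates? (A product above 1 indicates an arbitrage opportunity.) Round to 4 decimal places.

1.0832

DKK→SEK→KRW→DKK: 1.85 × 117.9 × 0.004966 = 1.08316
DKK→KRW→SEK→DKK: 199.1 × 0.008483 × 0.53 = 0.89515
Maximum is DKK→SEK→KRW→DKK at 1.0832; arbitrage exists.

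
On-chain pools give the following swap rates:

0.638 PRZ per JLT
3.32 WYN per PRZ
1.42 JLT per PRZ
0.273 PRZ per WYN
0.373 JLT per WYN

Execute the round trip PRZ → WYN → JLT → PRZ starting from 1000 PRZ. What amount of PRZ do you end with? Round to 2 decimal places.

790.07

1000 PRZ × 3.32 = 3320 WYN
3320 WYN × 0.373 = 1238.36 JLT
1238.36 JLT × 0.638 = 790.07368 PRZ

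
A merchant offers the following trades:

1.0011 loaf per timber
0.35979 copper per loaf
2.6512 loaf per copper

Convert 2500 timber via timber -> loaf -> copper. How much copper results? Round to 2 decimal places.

2500 timber × 1.0011 = 2502.75 loaf
2502.75 loaf × 0.35979 = 900.4644225 copper

900.46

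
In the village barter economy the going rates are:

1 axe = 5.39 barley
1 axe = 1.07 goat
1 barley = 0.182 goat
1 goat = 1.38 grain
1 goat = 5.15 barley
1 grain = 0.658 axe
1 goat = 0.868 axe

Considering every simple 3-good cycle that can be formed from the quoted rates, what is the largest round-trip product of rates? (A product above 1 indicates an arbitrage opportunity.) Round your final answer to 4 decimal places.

0.9716

axe→goat→grain→axe: 1.07 × 1.38 × 0.658 = 0.97160
axe→barley→goat→axe: 5.39 × 0.182 × 0.868 = 0.85149
Maximum is axe→goat→grain→axe at 0.9716; no arbitrage — every cycle loses value.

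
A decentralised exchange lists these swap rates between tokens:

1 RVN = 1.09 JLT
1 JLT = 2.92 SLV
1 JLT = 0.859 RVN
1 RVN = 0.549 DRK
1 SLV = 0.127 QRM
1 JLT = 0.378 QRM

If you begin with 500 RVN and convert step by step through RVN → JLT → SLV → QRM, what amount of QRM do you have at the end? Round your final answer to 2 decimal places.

202.11

500 RVN × 1.09 = 545 JLT
545 JLT × 2.92 = 1591.4 SLV
1591.4 SLV × 0.127 = 202.1078 QRM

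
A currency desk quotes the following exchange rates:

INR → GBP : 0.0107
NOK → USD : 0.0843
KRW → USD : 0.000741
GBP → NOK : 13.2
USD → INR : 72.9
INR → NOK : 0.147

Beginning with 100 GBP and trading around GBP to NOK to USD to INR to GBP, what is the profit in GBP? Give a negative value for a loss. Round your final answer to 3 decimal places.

-13.201

100 GBP × 13.2 = 1320 NOK
1320 NOK × 0.0843 = 111.276 USD
111.276 USD × 72.9 = 8112.0204 INR
8112.0204 INR × 0.0107 = 86.79861828 GBP
Net change: 86.79861828 − 100 = -13.20138172 GBP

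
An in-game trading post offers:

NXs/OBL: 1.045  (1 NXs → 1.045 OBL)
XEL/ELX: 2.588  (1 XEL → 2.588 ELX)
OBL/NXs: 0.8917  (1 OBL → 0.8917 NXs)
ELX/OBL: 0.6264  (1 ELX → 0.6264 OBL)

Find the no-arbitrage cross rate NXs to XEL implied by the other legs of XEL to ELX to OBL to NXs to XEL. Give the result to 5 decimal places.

Known legs of the cycle: 2.588 × 0.6264 × 0.8917 = 1.44555555744
For no arbitrage the full-cycle product must be 1, so the missing rate is 1 / 1.44555555744 ≈ 0.6917756.

0.69178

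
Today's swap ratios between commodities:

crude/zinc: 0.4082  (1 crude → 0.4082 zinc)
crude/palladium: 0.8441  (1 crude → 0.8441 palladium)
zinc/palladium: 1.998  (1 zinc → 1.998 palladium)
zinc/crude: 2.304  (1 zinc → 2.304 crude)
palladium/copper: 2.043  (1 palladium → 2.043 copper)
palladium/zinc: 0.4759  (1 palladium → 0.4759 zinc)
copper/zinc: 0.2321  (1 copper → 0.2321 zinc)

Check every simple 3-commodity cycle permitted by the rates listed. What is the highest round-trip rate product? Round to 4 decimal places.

0.9474

zinc→palladium→copper→zinc: 1.998 × 2.043 × 0.2321 = 0.94741
crude→palladium→zinc→crude: 0.8441 × 0.4759 × 2.304 = 0.92553
Maximum is zinc→palladium→copper→zinc at 0.9474; no arbitrage — every cycle loses value.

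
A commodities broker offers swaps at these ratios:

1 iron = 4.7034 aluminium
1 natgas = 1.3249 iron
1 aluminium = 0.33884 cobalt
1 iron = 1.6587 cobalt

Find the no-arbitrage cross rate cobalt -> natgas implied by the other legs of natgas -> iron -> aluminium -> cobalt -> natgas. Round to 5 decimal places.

0.47360

Known legs of the cycle: 1.3249 × 4.7034 × 0.33884 = 2.1114932041944
For no arbitrage the full-cycle product must be 1, so the missing rate is 1 / 2.1114932041944 ≈ 0.4735985.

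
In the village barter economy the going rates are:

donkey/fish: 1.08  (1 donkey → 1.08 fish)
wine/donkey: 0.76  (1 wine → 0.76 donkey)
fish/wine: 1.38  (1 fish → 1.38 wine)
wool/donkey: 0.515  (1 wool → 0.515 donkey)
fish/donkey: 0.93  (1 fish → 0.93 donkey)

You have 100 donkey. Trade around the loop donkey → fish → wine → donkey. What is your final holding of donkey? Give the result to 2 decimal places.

113.27

100 donkey × 1.08 = 108 fish
108 fish × 1.38 = 149.04 wine
149.04 wine × 0.76 = 113.2704 donkey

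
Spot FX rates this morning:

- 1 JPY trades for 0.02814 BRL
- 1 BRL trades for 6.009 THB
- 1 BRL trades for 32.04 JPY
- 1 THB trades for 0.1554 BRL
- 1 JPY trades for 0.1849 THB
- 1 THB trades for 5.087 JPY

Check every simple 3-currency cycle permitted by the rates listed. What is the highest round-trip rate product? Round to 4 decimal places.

0.9206

THB→BRL→JPY→THB: 0.1554 × 32.04 × 0.1849 = 0.92062
THB→JPY→BRL→THB: 5.087 × 0.02814 × 6.009 = 0.86018
Maximum is THB→BRL→JPY→THB at 0.9206; no arbitrage — every cycle loses value.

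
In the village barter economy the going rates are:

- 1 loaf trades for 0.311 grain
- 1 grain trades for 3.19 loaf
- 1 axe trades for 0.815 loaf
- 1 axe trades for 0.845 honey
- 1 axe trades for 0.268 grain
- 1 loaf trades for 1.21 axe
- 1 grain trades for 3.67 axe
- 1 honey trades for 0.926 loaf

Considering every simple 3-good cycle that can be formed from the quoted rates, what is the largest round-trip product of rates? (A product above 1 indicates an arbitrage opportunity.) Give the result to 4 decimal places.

1.0345

grain→loaf→axe→grain: 3.19 × 1.21 × 0.268 = 1.03445
loaf→axe→honey→loaf: 1.21 × 0.845 × 0.926 = 0.94679
grain→axe→loaf→grain: 3.67 × 0.815 × 0.311 = 0.93022
Maximum is grain→loaf→axe→grain at 1.0345; arbitrage exists.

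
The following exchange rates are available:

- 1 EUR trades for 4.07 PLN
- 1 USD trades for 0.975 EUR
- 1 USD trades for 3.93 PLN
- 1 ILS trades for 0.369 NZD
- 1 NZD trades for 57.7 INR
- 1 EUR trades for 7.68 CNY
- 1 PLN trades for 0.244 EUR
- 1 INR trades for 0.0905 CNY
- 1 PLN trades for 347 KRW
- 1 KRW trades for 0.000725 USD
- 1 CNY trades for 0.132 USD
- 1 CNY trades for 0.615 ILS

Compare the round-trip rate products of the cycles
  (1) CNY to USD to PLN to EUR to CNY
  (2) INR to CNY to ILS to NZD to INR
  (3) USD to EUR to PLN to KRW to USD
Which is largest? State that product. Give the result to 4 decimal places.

1.1850

(1) 0.132 × 3.93 × 0.244 × 7.68 = 0.97211
(2) 0.0905 × 0.615 × 0.369 × 57.7 = 1.18502
(3) 0.975 × 4.07 × 347 × 0.000725 = 0.99831
Highest is cycle (2) at 1.1850 (>1, arbitrage).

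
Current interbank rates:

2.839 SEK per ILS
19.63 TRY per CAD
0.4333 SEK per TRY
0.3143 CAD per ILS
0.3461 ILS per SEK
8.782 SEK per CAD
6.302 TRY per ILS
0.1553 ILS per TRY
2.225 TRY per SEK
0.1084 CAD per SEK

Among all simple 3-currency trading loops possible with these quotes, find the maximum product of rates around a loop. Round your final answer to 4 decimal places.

0.9810

TRY→ILS→SEK→TRY: 0.1553 × 2.839 × 2.225 = 0.98100
TRY→ILS→CAD→TRY: 0.1553 × 0.3143 × 19.63 = 0.95816
ILS→CAD→SEK→ILS: 0.3143 × 8.782 × 0.3461 = 0.95530
TRY→SEK→ILS→TRY: 0.4333 × 0.3461 × 6.302 = 0.94508
TRY→SEK→CAD→TRY: 0.4333 × 0.1084 × 19.63 = 0.92202
Maximum is TRY→ILS→SEK→TRY at 0.9810; no arbitrage — every cycle loses value.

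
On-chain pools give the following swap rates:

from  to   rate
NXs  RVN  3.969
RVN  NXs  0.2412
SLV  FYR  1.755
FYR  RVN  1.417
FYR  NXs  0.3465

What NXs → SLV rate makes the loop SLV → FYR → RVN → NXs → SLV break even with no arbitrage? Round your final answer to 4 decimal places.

1.6672

Known legs of the cycle: 1.755 × 1.417 × 0.2412 = 0.599824602
For no arbitrage the full-cycle product must be 1, so the missing rate is 1 / 0.599824602 ≈ 1.667154.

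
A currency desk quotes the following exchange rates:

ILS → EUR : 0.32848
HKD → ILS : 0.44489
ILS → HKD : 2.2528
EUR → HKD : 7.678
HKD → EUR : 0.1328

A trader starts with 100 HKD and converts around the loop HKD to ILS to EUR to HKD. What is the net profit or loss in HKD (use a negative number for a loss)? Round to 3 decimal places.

100 HKD × 0.44489 = 44.489 ILS
44.489 ILS × 0.32848 = 14.61374672 EUR
14.61374672 EUR × 7.678 = 112.20434731616 HKD
Net change: 112.20434731616 − 100 = 12.20434731616 HKD

12.204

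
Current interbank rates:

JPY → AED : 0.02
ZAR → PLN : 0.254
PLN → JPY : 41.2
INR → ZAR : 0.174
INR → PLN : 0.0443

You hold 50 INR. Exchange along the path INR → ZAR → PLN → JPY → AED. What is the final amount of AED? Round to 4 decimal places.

50 INR × 0.174 = 8.7 ZAR
8.7 ZAR × 0.254 = 2.2098 PLN
2.2098 PLN × 41.2 = 91.04376 JPY
91.04376 JPY × 0.02 = 1.8208752 AED

1.8209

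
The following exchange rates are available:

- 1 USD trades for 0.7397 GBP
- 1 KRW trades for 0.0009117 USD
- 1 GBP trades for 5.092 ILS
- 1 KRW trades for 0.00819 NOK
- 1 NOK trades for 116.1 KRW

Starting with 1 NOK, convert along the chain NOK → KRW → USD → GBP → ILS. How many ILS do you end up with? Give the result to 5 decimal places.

0.39868

1 NOK × 116.1 = 116.1 KRW
116.1 KRW × 0.0009117 = 0.10584837 USD
0.10584837 USD × 0.7397 = 0.078296039289 GBP
0.078296039289 GBP × 5.092 = 0.398683432059588 ILS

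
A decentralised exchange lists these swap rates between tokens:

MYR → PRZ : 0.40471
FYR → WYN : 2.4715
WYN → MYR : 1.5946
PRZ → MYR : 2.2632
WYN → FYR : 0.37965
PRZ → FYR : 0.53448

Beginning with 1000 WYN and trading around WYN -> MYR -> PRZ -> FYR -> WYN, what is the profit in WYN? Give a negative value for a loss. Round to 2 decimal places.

1000 WYN × 1.5946 = 1594.6 MYR
1594.6 MYR × 0.40471 = 645.350566 PRZ
645.350566 PRZ × 0.53448 = 344.92697051568 FYR
344.92697051568 FYR × 2.4715 = 852.48700762950312 WYN
Net change: 852.48700762950312 − 1000 = -147.51299237049688 WYN

-147.51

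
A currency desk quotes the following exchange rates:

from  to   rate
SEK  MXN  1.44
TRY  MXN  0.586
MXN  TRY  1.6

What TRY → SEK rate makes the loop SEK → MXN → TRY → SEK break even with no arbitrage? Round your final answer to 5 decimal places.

Known legs of the cycle: 1.44 × 1.6 = 2.304
For no arbitrage the full-cycle product must be 1, so the missing rate is 1 / 2.304 ≈ 0.4340278.

0.43403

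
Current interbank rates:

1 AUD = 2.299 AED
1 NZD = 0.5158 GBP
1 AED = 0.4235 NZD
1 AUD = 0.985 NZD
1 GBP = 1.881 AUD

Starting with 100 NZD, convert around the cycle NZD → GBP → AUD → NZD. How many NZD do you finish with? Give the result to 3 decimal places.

95.567

100 NZD × 0.5158 = 51.58 GBP
51.58 GBP × 1.881 = 97.02198 AUD
97.02198 AUD × 0.985 = 95.5666503 NZD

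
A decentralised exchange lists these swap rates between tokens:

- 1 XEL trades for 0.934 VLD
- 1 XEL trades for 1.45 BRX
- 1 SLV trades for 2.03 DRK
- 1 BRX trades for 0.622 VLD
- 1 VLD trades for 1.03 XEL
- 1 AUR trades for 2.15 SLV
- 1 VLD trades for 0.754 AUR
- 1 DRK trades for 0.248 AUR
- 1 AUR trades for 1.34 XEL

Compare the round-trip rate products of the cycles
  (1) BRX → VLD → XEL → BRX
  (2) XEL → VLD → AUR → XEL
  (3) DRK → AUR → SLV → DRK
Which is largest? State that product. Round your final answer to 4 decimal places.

(1) 0.622 × 1.03 × 1.45 = 0.92896
(2) 0.934 × 0.754 × 1.34 = 0.94368
(3) 0.248 × 2.15 × 2.03 = 1.08240
Highest is cycle (3) at 1.0824 (>1, arbitrage).

1.0824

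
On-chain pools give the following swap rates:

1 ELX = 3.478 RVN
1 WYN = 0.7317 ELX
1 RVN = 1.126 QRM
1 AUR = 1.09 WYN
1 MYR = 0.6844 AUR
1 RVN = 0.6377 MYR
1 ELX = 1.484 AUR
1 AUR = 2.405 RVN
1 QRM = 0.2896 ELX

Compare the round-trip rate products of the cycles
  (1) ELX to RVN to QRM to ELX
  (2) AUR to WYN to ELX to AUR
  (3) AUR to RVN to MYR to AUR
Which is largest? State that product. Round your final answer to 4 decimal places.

(1) 3.478 × 1.126 × 0.2896 = 1.13414
(2) 1.09 × 0.7317 × 1.484 = 1.18357
(3) 2.405 × 0.6377 × 0.6844 = 1.04964
Highest is cycle (2) at 1.1836 (>1, arbitrage).

1.1836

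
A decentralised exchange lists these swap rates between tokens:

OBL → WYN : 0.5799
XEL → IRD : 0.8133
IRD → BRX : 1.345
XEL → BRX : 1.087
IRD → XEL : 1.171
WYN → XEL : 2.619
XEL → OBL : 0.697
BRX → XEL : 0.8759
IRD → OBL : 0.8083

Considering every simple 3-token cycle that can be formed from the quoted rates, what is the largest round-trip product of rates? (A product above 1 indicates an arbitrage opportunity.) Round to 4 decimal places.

1.0586

XEL→OBL→WYN→XEL: 0.697 × 0.5799 × 2.619 = 1.05857
XEL→IRD→BRX→XEL: 0.8133 × 1.345 × 0.8759 = 0.95814
Maximum is XEL→OBL→WYN→XEL at 1.0586; arbitrage exists.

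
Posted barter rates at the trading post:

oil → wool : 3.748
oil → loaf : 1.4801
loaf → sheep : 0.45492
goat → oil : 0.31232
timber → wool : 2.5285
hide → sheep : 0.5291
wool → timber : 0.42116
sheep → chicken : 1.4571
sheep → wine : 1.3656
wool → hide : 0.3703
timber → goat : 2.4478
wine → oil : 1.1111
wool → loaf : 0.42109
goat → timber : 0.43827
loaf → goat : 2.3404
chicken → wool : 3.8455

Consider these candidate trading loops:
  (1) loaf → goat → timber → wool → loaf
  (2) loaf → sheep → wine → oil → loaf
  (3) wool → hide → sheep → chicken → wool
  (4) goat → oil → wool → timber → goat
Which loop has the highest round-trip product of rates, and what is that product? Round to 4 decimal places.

(1) 2.3404 × 0.43827 × 2.5285 × 0.42109 = 1.09212
(2) 0.45492 × 1.3656 × 1.1111 × 1.4801 = 1.02165
(3) 0.3703 × 0.5291 × 1.4571 × 3.8455 = 1.09783
(4) 0.31232 × 3.748 × 0.42116 × 2.4478 = 1.20676
Highest is cycle (4) at 1.2068 (>1, arbitrage).

1.2068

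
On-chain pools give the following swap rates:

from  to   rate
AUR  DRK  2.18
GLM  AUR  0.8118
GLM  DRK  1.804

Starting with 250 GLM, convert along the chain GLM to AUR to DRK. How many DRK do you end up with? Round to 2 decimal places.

442.43

250 GLM × 0.8118 = 202.95 AUR
202.95 AUR × 2.18 = 442.431 DRK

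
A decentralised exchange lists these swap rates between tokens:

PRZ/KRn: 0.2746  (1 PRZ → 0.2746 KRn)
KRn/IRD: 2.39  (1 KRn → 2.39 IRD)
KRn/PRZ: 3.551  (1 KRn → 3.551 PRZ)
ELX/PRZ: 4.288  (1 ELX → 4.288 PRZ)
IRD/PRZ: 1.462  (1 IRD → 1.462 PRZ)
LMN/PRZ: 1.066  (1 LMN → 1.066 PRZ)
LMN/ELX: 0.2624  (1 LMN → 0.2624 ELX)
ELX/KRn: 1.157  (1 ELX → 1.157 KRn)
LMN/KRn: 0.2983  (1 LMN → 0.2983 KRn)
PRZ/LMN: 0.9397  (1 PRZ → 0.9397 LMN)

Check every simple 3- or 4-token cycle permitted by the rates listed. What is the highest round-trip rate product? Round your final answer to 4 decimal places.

1.0573

PRZ→LMN→ELX→PRZ: 0.9397 × 0.2624 × 4.288 = 1.05732
PRZ→LMN→ELX→KRn→PRZ: 0.9397 × 0.2624 × 1.157 × 3.551 = 1.01306
PRZ→LMN→KRn→PRZ: 0.9397 × 0.2983 × 3.551 = 0.99539
PRZ→LMN→KRn→IRD→PRZ: 0.9397 × 0.2983 × 2.39 × 1.462 = 0.97946
PRZ→KRn→IRD→PRZ: 0.2746 × 2.39 × 1.462 = 0.95950
Maximum is PRZ→LMN→ELX→PRZ at 1.0573; arbitrage exists.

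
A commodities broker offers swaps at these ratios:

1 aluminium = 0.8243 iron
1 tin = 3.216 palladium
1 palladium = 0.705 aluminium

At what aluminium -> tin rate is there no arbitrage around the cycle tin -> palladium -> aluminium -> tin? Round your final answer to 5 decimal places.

0.44106

Known legs of the cycle: 3.216 × 0.705 = 2.26728
For no arbitrage the full-cycle product must be 1, so the missing rate is 1 / 2.26728 ≈ 0.4410571.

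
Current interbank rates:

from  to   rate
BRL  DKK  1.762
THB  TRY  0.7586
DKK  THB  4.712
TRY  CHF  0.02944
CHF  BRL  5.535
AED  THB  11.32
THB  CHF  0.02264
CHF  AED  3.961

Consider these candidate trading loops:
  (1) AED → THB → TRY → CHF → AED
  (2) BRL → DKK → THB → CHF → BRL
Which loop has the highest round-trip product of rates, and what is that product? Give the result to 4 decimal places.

(1) 11.32 × 0.7586 × 0.02944 × 3.961 = 1.00139
(2) 1.762 × 4.712 × 0.02264 × 5.535 = 1.04041
Highest is cycle (2) at 1.0404 (>1, arbitrage).

1.0404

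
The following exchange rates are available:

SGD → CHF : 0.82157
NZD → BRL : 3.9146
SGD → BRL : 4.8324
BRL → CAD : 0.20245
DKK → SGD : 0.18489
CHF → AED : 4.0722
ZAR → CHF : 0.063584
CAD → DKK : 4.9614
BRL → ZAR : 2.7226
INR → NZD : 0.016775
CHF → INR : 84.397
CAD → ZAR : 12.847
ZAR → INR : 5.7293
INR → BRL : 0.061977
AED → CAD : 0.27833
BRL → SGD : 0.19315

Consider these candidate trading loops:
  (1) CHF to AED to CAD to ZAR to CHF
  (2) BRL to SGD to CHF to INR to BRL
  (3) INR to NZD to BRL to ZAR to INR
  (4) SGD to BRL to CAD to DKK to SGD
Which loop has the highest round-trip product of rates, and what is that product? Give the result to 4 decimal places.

1.0243

(1) 4.0722 × 0.27833 × 12.847 × 0.063584 = 0.92585
(2) 0.19315 × 0.82157 × 84.397 × 0.061977 = 0.83004
(3) 0.016775 × 3.9146 × 2.7226 × 5.7293 = 1.02432
(4) 4.8324 × 0.20245 × 4.9614 × 0.18489 = 0.89743
Highest is cycle (3) at 1.0243 (>1, arbitrage).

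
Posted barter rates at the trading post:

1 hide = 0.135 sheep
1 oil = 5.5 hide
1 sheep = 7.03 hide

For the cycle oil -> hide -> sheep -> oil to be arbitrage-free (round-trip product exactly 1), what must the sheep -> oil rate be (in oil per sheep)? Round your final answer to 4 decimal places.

Known legs of the cycle: 5.5 × 0.135 = 0.7425
For no arbitrage the full-cycle product must be 1, so the missing rate is 1 / 0.7425 ≈ 1.346801.

1.3468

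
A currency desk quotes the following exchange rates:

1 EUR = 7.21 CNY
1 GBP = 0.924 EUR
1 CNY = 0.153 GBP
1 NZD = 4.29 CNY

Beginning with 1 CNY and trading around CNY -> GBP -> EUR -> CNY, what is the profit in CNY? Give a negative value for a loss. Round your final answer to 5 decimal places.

1 CNY × 0.153 = 0.153 GBP
0.153 GBP × 0.924 = 0.141372 EUR
0.141372 EUR × 7.21 = 1.01929212 CNY
Net change: 1.01929212 − 1 = 0.01929212 CNY

0.01929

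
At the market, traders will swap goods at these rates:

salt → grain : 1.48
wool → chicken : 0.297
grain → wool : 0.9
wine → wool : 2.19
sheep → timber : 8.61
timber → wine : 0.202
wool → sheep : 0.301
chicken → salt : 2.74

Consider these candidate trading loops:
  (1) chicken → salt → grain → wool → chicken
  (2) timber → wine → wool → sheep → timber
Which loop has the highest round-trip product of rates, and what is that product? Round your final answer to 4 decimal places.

(1) 2.74 × 1.48 × 0.9 × 0.297 = 1.08395
(2) 0.202 × 2.19 × 0.301 × 8.61 = 1.14648
Highest is cycle (2) at 1.1465 (>1, arbitrage).

1.1465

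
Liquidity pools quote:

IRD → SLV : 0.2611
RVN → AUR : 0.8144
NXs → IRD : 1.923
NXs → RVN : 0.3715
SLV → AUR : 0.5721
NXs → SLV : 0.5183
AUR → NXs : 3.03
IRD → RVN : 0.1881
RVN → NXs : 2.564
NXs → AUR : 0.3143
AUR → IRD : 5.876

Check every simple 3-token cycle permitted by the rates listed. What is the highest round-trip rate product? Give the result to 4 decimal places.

0.9274

IRD→RVN→NXs→IRD: 0.1881 × 2.564 × 1.923 = 0.92744
RVN→AUR→NXs→RVN: 0.8144 × 3.03 × 0.3715 = 0.91673
IRD→RVN→AUR→IRD: 0.1881 × 0.8144 × 5.876 = 0.90014
SLV→AUR→NXs→SLV: 0.5721 × 3.03 × 0.5183 = 0.89845
SLV→AUR→IRD→SLV: 0.5721 × 5.876 × 0.2611 = 0.87773
Maximum is IRD→RVN→NXs→IRD at 0.9274; no arbitrage — every cycle loses value.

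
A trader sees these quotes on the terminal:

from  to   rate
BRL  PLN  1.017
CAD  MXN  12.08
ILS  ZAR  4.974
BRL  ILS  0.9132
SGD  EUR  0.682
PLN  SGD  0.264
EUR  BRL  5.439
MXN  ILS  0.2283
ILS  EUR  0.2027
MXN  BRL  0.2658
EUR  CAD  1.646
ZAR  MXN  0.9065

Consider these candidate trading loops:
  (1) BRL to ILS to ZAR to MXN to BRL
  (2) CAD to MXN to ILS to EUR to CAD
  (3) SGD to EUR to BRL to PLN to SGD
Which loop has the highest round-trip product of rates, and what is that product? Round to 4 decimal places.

(1) 0.9132 × 4.974 × 0.9065 × 0.2658 = 1.09445
(2) 12.08 × 0.2283 × 0.2027 × 1.646 = 0.92015
(3) 0.682 × 5.439 × 1.017 × 0.264 = 0.99593
Highest is cycle (1) at 1.0944 (>1, arbitrage).

1.0944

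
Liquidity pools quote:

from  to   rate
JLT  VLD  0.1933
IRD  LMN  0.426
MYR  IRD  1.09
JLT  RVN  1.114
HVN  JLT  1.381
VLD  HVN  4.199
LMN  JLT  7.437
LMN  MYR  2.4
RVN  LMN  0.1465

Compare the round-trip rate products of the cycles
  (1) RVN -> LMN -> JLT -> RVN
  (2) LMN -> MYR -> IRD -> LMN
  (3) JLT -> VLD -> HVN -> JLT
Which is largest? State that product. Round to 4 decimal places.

(1) 0.1465 × 7.437 × 1.114 = 1.21373
(2) 2.4 × 1.09 × 0.426 = 1.11442
(3) 0.1933 × 4.199 × 1.381 = 1.12091
Highest is cycle (1) at 1.2137 (>1, arbitrage).

1.2137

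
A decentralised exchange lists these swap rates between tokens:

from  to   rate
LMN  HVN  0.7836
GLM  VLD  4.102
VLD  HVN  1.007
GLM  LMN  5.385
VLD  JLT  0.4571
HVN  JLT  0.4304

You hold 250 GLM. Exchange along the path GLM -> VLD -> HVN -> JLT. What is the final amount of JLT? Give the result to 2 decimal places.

444.46

250 GLM × 4.102 = 1025.5 VLD
1025.5 VLD × 1.007 = 1032.6785 HVN
1032.6785 HVN × 0.4304 = 444.4648264 JLT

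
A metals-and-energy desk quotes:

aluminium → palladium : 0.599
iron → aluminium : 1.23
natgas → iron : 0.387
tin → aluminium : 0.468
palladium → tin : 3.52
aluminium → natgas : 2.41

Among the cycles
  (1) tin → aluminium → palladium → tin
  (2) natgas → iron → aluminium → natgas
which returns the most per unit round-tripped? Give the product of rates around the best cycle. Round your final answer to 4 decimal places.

1.1472

(1) 0.468 × 0.599 × 3.52 = 0.98677
(2) 0.387 × 1.23 × 2.41 = 1.14718
Highest is cycle (2) at 1.1472 (>1, arbitrage).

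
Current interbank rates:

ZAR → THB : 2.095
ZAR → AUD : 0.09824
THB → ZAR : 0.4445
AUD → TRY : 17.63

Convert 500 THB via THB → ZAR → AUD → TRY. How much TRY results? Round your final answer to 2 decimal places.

500 THB × 0.4445 = 222.25 ZAR
222.25 ZAR × 0.09824 = 21.83384 AUD
21.83384 AUD × 17.63 = 384.9305992 TRY

384.93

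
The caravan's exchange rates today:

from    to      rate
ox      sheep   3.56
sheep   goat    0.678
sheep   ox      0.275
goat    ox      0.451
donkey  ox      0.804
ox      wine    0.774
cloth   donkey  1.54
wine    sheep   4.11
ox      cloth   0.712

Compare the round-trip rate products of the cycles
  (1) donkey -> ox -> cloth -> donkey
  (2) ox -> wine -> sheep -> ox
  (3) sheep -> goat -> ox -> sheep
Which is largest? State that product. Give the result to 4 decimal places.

1.0886

(1) 0.804 × 0.712 × 1.54 = 0.88157
(2) 0.774 × 4.11 × 0.275 = 0.87481
(3) 0.678 × 0.451 × 3.56 = 1.08857
Highest is cycle (3) at 1.0886 (>1, arbitrage).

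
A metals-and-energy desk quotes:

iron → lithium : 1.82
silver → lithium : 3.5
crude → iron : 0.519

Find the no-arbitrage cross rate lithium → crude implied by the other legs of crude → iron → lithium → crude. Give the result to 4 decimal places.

1.0587

Known legs of the cycle: 0.519 × 1.82 = 0.94458
For no arbitrage the full-cycle product must be 1, so the missing rate is 1 / 0.94458 ≈ 1.058672.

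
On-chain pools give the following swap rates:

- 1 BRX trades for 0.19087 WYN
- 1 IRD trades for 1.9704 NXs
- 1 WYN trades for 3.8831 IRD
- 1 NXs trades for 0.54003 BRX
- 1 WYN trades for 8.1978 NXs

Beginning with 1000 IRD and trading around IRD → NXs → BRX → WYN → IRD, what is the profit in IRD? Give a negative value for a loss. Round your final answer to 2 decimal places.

-211.34

1000 IRD × 1.9704 = 1970.4 NXs
1970.4 NXs × 0.54003 = 1064.075112 BRX
1064.075112 BRX × 0.19087 = 203.10001662744 WYN
203.10001662744 WYN × 3.8831 = 788.657674566012264 IRD
Net change: 788.657674566012264 − 1000 = -211.342325433987736 IRD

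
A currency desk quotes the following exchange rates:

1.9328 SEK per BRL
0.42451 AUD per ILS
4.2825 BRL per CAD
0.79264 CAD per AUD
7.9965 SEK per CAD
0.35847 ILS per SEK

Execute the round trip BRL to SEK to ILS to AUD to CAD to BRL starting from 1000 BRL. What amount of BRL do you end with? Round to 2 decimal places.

1000 BRL × 1.9328 = 1932.8 SEK
1932.8 SEK × 0.35847 = 692.850816 ILS
692.850816 ILS × 0.42451 = 294.12209990016 AUD
294.12209990016 AUD × 0.79264 = 233.1329412648628224 CAD
233.1329412648628224 CAD × 4.2825 = 998.391820966775036928 BRL

998.39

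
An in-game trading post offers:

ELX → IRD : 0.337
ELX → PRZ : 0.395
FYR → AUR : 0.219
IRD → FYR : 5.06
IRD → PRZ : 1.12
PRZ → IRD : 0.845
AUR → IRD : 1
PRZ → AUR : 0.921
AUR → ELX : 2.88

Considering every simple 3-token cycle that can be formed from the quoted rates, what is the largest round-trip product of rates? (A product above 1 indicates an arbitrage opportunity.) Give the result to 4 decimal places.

1.1081

IRD→FYR→AUR→IRD: 5.06 × 0.219 × 1 = 1.10814
PRZ→AUR→ELX→PRZ: 0.921 × 2.88 × 0.395 = 1.04773
IRD→PRZ→AUR→IRD: 1.12 × 0.921 × 1 = 1.03152
Maximum is IRD→FYR→AUR→IRD at 1.1081; arbitrage exists.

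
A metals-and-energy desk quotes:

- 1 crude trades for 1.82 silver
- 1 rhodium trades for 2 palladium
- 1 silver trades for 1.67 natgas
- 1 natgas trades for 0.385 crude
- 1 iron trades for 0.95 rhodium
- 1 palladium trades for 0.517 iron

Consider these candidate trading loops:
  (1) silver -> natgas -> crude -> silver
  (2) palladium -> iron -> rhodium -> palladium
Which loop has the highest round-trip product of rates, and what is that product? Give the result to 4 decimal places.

1.1702

(1) 1.67 × 0.385 × 1.82 = 1.17017
(2) 0.517 × 0.95 × 2 = 0.98230
Highest is cycle (1) at 1.1702 (>1, arbitrage).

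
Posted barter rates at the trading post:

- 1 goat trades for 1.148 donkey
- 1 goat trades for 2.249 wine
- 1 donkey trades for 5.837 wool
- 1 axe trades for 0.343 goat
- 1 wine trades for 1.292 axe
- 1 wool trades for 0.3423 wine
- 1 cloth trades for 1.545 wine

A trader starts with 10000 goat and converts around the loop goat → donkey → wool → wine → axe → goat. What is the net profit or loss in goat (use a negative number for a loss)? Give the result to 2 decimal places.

10000 goat × 1.148 = 11480 donkey
11480 donkey × 5.837 = 67008.76 wool
67008.76 wool × 0.3423 = 22937.098548 wine
22937.098548 wine × 1.292 = 29634.731324016 axe
29634.731324016 axe × 0.343 = 10164.712844137488 goat
Net change: 10164.712844137488 − 10000 = 164.712844137488 goat

164.71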